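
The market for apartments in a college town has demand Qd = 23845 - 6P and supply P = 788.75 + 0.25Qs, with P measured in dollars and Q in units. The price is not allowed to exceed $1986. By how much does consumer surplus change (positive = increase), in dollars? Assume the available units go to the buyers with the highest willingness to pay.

2739618

Rearranging supply gives Qs = 4P - 3155. Equilibrium: 23845 - 6P = 4P - 3155, so 27000 = 10P and P* = 2700, Q* = 7645.
Since 1986 < 2700, the ceiling is binding.
At P = 1986: Qd = 23845 - 6·1986 = 11929 and Qs = 4·1986 - 3155 = 4789.
Consumer surplus without the control is ½ · (23845/6 - 2700) · 7645 = 58446025/12.
With the ceiling, 4789 units are sold at 1986 (assume they go to the highest-value buyers). The demand price at Q = 4789 is 3176, so CS = ½ · [(23845/6 - 1986) + (3176 - 1986)] · 4789 = 91321441/12.
Change in consumer surplus = 91321441/12 - 58446025/12 = 2739618.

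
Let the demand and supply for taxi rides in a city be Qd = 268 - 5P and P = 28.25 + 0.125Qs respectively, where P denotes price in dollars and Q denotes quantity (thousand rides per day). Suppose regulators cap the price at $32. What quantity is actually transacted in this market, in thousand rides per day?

30

Rearranging supply gives Qs = 8P - 226. Equilibrium: 268 - 5P = 8P - 226, so 494 = 13P and P* = 38, Q* = 78.
The ceiling of 32 is below the equilibrium price 38, so it binds.
At P = 32: Qd = 268 - 5·32 = 108 and Qs = 8·32 - 226 = 30.
The quantity actually transacted is the short side, supply: 30.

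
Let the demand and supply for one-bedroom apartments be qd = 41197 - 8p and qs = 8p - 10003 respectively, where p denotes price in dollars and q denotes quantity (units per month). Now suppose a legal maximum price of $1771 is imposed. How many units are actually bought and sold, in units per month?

Equilibrium: 41197 - 8p = 8p - 10003, so 51200 = 16p and p* = 3200, q* = 15597.
Since 1771 < 3200, the ceiling is binding.
At p = 1771: qd = 41197 - 8·1771 = 27029 and qs = 8·1771 - 10003 = 4165.
The quantity actually transacted is the short side, supply: 4165.

4165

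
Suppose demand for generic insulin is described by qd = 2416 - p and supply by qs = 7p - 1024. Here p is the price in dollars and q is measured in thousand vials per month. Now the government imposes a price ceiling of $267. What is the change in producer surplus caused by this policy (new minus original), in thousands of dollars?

-230726.5

Equilibrium: 2416 - p = 7p - 1024, so 3440 = 8p and p* = 430, q* = 1986.
The ceiling of 267 is below the equilibrium price 430, so it binds.
At p = 267: qd = 2416 - 267 = 2149 and qs = 7·267 - 1024 = 845.
Producer surplus without the control is ½ · (430 - 1024/7) · 1986 = 1972098/7.
With the ceiling, producers sell 845 units at 267, so PS = ½ · (267 - 1024/7) · 845 = 714025/14.
Change in producer surplus = 714025/14 - 1972098/7 = -230726.5.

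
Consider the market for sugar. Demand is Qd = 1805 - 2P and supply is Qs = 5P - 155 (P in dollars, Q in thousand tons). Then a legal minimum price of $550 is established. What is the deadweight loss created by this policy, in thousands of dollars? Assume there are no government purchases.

Without the control the market clears where 1805 - 2P = 5P - 155, i.e. P* = 280 and Q* = 1245.
Because the floor (550) lies above the market-clearing price, it is binding.
At P = 550: Qd = 1805 - 2·550 = 705 and Qs = 5·550 - 155 = 2595.
Quantity traded falls to 705. At Q = 705 the demand price is (1805 - 705)/2 = 550 and the supply price is (155 + 705)/5 = 172.
Deadweight loss = ½ · (550 - 172) · (1245 - 705) = ½ · 378 · 540 = 102060.

102060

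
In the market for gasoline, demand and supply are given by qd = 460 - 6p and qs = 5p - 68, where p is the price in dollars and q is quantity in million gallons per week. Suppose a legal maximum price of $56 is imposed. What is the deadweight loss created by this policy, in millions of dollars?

0

Without the control the market clears where 460 - 6p = 5p - 68, i.e. p* = 48 and q* = 172.
Since 56 is above p* = 48, the ceiling does not bind and the free-market outcome prevails.
Since the control does not bind, no trades are prevented and deadweight loss is zero.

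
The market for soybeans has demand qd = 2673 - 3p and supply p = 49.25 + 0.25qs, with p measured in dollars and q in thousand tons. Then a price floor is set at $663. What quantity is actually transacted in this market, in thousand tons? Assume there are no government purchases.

684

Rearranging supply gives qs = 4p - 197. In a free market, 2673 - 3p = 4p - 197 gives the equilibrium p* = 410, q* = 1443.
Because the floor (663) lies above the market-clearing price, it is binding.
At p = 663: qd = 2673 - 3·663 = 684 and qs = 4·663 - 197 = 2455.
The quantity actually transacted is the short side, demand: 684.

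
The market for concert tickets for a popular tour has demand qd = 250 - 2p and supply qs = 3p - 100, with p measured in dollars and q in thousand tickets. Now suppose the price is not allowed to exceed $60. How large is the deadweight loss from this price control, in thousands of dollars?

375

Equilibrium: 250 - 2p = 3p - 100, so 350 = 5p and p* = 70, q* = 110.
The ceiling of 60 is below the equilibrium price 70, so it binds.
At p = 60: qd = 250 - 2·60 = 130 and qs = 3·60 - 100 = 80.
Quantity traded falls to 80. At q = 80 the demand price is (250 - 80)/2 = 85 and the supply price is (100 + 80)/3 = 60.
Deadweight loss = ½ · (85 - 60) · (110 - 80) = ½ · 25 · 30 = 375.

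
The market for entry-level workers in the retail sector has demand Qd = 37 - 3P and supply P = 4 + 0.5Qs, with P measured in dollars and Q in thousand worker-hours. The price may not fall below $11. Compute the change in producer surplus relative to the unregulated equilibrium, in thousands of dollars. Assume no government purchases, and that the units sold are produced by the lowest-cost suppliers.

Rearranging supply gives Qs = 2P - 8. In a free market, 37 - 3P = 2P - 8 gives the equilibrium P* = 9, Q* = 10.
Because the floor (11) lies above the market-clearing price, it is binding.
At P = 11: Qd = 37 - 3·11 = 4 and Qs = 2·11 - 8 = 14.
Producer surplus without the control is ½ · (9 - 4) · 10 = 25.
With the floor, 4 units are sold at 11. The supply price at Q = 4 is 6, so PS = ½ · [(11 - 4) + (11 - 6)] · 4 = 24.
Change in producer surplus = 24 - 25 = -1.

-1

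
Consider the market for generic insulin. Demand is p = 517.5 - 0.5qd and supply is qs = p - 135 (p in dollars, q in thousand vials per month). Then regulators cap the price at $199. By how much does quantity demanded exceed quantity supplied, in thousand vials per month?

Rearranging demand gives qd = 1035 - 2p. Setting quantity demanded equal to quantity supplied, 1035 - 2p = p - 135, gives p* = 390 and q* = 255.
Since 199 < 390, the ceiling is binding.
At p = 199: qd = 1035 - 2·199 = 637 and qs = 199 - 135 = 64.
Shortage = qd - qs = 637 - 64 = 573.

573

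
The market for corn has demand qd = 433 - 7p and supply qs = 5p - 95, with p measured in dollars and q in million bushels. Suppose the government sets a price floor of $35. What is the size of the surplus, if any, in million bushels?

Setting quantity demanded equal to quantity supplied, 433 - 7p = 5p - 95, gives p* = 44 and q* = 125.
Since 35 is below p* = 44, the floor does not bind and the free-market outcome prevails.
Since the control does not bind, there is no surplus.

0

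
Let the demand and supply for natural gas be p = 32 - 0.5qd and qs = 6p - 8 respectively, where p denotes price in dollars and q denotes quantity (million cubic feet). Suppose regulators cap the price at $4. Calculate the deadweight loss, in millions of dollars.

Rearranging demand gives qd = 64 - 2p. Equilibrium: 64 - 2p = 6p - 8, so 72 = 8p and p* = 9, q* = 46.
Since 4 < 9, the ceiling is binding.
At p = 4: qd = 64 - 2·4 = 56 and qs = 6·4 - 8 = 16.
Quantity traded falls to 16. At q = 16 the demand price is (64 - 16)/2 = 24 and the supply price is (8 + 16)/6 = 4.
Deadweight loss = ½ · (24 - 4) · (46 - 16) = ½ · 20 · 30 = 300.

300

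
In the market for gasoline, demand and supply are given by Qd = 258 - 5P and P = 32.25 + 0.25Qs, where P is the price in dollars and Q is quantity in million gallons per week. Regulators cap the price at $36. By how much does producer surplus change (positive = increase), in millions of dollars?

-203

Rearranging supply gives Qs = 4P - 129. Equilibrium: 258 - 5P = 4P - 129, so 387 = 9P and P* = 43, Q* = 43.
Because the ceiling (36) lies below the market-clearing price, it is binding.
At P = 36: Qd = 258 - 5·36 = 78 and Qs = 4·36 - 129 = 15.
Producer surplus without the control is ½ · (43 - 32.25) · 43 = 231.125.
With the ceiling, producers sell 15 units at 36, so PS = ½ · (36 - 32.25) · 15 = 28.125.
Change in producer surplus = 28.125 - 231.125 = -203.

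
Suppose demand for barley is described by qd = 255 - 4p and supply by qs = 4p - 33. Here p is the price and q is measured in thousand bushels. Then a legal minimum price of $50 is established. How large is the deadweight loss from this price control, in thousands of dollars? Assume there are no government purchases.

784

Without the control the market clears where 255 - 4p = 4p - 33, i.e. p* = 36 and q* = 111.
The floor of 50 is above the equilibrium price 36, so it binds.
At p = 50: qd = 255 - 4·50 = 55 and qs = 4·50 - 33 = 167.
Quantity traded falls to 55. At q = 55 the demand price is (255 - 55)/4 = 50 and the supply price is (33 + 55)/4 = 22.
Deadweight loss = ½ · (50 - 22) · (111 - 55) = ½ · 28 · 56 = 784.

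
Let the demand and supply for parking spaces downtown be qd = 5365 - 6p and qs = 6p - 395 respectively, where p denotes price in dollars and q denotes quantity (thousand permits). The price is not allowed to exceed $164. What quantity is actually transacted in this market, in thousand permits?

Equilibrium: 5365 - 6p = 6p - 395, so 5760 = 12p and p* = 480, q* = 2485.
The ceiling of 164 is below the equilibrium price 480, so it binds.
At p = 164: qd = 5365 - 6·164 = 4381 and qs = 6·164 - 395 = 589.
The quantity actually transacted is the short side, supply: 589.

589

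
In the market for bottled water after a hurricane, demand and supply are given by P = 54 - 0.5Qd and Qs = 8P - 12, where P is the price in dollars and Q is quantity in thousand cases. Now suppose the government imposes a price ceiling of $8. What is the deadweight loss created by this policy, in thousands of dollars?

Rearranging demand gives Qd = 108 - 2P. In a free market, 108 - 2P = 8P - 12 gives the equilibrium P* = 12, Q* = 84.
Because the ceiling (8) lies below the market-clearing price, it is binding.
At P = 8: Qd = 108 - 2·8 = 92 and Qs = 8·8 - 12 = 52.
Quantity traded falls to 52. At Q = 52 the demand price is (108 - 52)/2 = 28 and the supply price is (12 + 52)/8 = 8.
Deadweight loss = ½ · (28 - 8) · (84 - 52) = ½ · 20 · 32 = 320.

320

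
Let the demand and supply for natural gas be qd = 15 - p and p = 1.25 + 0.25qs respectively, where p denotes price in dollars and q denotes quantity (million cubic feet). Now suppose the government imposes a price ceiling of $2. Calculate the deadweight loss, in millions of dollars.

Rearranging supply gives qs = 4p - 5. Equilibrium: 15 - p = 4p - 5, so 20 = 5p and p* = 4, q* = 11.
Since 2 < 4, the ceiling is binding.
At p = 2: qd = 15 - 2 = 13 and qs = 4·2 - 5 = 3.
Quantity traded falls to 3. At q = 3 the demand price is 15 - 3 = 12 and the supply price is (5 + 3)/4 = 2.
Deadweight loss = ½ · (12 - 2) · (11 - 3) = ½ · 10 · 8 = 40.

40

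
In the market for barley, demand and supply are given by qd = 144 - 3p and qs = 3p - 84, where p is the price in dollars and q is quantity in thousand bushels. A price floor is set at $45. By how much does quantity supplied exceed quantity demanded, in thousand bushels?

Equilibrium: 144 - 3p = 3p - 84, so 228 = 6p and p* = 38, q* = 30.
Since 45 > 38, the floor is binding.
At p = 45: qd = 144 - 3·45 = 9 and qs = 3·45 - 84 = 51.
Surplus = qs - qd = 51 - 9 = 42.

42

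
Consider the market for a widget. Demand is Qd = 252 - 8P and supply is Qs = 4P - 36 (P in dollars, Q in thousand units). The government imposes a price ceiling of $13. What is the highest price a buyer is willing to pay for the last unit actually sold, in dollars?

Without the control the market clears where 252 - 8P = 4P - 36, i.e. P* = 24 and Q* = 60.
The ceiling of 13 is below the equilibrium price 24, so it binds.
At P = 13: Qd = 252 - 8·13 = 148 and Qs = 4·13 - 36 = 16.
Only 16 units reach the market. On the demand curve, the marginal buyer's willingness to pay at Q = 16 is (252 - 16)/8 = 29.5.

29.5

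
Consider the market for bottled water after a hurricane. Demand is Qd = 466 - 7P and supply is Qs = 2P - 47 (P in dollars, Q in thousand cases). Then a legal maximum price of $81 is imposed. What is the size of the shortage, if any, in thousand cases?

0

Without the control the market clears where 466 - 7P = 2P - 47, i.e. P* = 57 and Q* = 67.
Since 81 is above P* = 57, the ceiling does not bind and the free-market outcome prevails.
Since the control does not bind, there is no shortage.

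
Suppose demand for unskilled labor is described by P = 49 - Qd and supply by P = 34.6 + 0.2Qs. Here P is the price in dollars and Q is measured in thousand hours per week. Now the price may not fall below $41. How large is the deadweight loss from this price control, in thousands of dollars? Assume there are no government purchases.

Rearranging demand gives Qd = 49 - P; rearranging supply gives Qs = 5P - 173. Equilibrium: 49 - P = 5P - 173, so 222 = 6P and P* = 37, Q* = 12.
Because the floor (41) lies above the market-clearing price, it is binding.
At P = 41: Qd = 49 - 41 = 8 and Qs = 5·41 - 173 = 32.
Quantity traded falls to 8. At Q = 8 the demand price is 49 - 8 = 41 and the supply price is (173 + 8)/5 = 36.2.
Deadweight loss = ½ · (41 - 36.2) · (12 - 8) = ½ · 4.8 · 4 = 9.6.

9.6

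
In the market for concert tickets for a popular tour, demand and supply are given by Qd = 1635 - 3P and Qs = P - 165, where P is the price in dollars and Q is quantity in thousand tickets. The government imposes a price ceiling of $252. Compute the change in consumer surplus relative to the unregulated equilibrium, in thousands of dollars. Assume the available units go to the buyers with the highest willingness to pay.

10692

Without the control the market clears where 1635 - 3P = P - 165, i.e. P* = 450 and Q* = 285.
Since 252 < 450, the ceiling is binding.
At P = 252: Qd = 1635 - 3·252 = 879 and Qs = 252 - 165 = 87.
Consumer surplus without the control is ½ · (545 - 450) · 285 = 13537.5.
With the ceiling, 87 units are sold at 252 (assume they go to the highest-value buyers). The demand price at Q = 87 is 516, so CS = ½ · [(545 - 252) + (516 - 252)] · 87 = 24229.5.
Change in consumer surplus = 24229.5 - 13537.5 = 10692.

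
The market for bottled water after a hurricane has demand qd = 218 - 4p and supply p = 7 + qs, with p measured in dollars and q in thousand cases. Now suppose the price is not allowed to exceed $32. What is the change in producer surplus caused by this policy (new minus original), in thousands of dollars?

-409.5

Rearranging supply gives qs = p - 7. Equilibrium: 218 - 4p = p - 7, so 225 = 5p and p* = 45, q* = 38.
Since 32 < 45, the ceiling is binding.
At p = 32: qd = 218 - 4·32 = 90 and qs = 32 - 7 = 25.
Producer surplus without the control is ½ · (45 - 7) · 38 = 722.
With the ceiling, producers sell 25 units at 32, so PS = ½ · (32 - 7) · 25 = 312.5.
Change in producer surplus = 312.5 - 722 = -409.5.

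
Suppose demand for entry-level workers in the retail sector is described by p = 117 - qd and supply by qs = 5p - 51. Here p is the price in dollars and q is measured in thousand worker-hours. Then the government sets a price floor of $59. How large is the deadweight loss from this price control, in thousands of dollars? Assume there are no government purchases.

Rearranging demand gives qd = 117 - p. Equilibrium: 117 - p = 5p - 51, so 168 = 6p and p* = 28, q* = 89.
The floor of 59 is above the equilibrium price 28, so it binds.
At p = 59: qd = 117 - 59 = 58 and qs = 5·59 - 51 = 244.
Quantity traded falls to 58. At q = 58 the demand price is 117 - 58 = 59 and the supply price is (51 + 58)/5 = 21.8.
Deadweight loss = ½ · (59 - 21.8) · (89 - 58) = ½ · 37.2 · 31 = 576.6.

576.6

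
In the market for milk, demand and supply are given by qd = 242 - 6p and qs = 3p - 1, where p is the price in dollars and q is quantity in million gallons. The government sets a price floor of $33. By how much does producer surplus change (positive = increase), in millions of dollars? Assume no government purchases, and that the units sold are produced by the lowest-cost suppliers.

48

Without the control the market clears where 242 - 6p = 3p - 1, i.e. p* = 27 and q* = 80.
Because the floor (33) lies above the market-clearing price, it is binding.
At p = 33: qd = 242 - 6·33 = 44 and qs = 3·33 - 1 = 98.
Producer surplus without the control is ½ · (27 - 1/3) · 80 = 3200/3.
With the floor, 44 units are sold at 33. The supply price at q = 44 is 15, so PS = ½ · [(33 - 1/3) + (33 - 15)] · 44 = 3344/3.
Change in producer surplus = 3344/3 - 3200/3 = 48.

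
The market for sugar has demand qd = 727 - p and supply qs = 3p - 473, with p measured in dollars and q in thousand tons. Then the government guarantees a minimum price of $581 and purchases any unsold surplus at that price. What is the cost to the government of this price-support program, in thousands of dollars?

653044

Equilibrium: 727 - p = 3p - 473, so 1200 = 4p and p* = 300, q* = 427.
The floor of 581 is above the equilibrium price 300, so it binds.
At p = 581: qd = 727 - 581 = 146 and qs = 3·581 - 473 = 1270.
Surplus = qs - qd = 1124.
Government expenditure = surplus × support price = 1124 × 581 = 653044.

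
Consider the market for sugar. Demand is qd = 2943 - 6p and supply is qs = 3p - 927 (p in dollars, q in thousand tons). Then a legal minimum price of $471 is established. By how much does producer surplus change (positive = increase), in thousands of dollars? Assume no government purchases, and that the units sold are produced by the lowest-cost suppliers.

Equilibrium: 2943 - 6p = 3p - 927, so 3870 = 9p and p* = 430, q* = 363.
Since 471 > 430, the floor is binding.
At p = 471: qd = 2943 - 6·471 = 117 and qs = 3·471 - 927 = 486.
Producer surplus without the control is ½ · (430 - 309) · 363 = 21961.5.
With the floor, 117 units are sold at 471. The supply price at q = 117 is 348, so PS = ½ · [(471 - 309) + (471 - 348)] · 117 = 16672.5.
Change in producer surplus = 16672.5 - 21961.5 = -5289.

-5289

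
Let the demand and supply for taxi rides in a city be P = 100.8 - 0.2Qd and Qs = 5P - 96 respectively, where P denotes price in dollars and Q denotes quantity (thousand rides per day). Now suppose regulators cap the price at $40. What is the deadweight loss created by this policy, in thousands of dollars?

Rearranging demand gives Qd = 504 - 5P. Without the control the market clears where 504 - 5P = 5P - 96, i.e. P* = 60 and Q* = 204.
Since 40 < 60, the ceiling is binding.
At P = 40: Qd = 504 - 5·40 = 304 and Qs = 5·40 - 96 = 104.
Quantity traded falls to 104. At Q = 104 the demand price is (504 - 104)/5 = 80 and the supply price is (96 + 104)/5 = 40.
Deadweight loss = ½ · (80 - 40) · (204 - 104) = ½ · 40 · 100 = 2000.

2000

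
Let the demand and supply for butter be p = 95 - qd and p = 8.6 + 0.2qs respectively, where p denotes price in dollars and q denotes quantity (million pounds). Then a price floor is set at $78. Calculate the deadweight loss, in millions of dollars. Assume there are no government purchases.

Rearranging demand gives qd = 95 - p; rearranging supply gives qs = 5p - 43. Without the control the market clears where 95 - p = 5p - 43, i.e. p* = 23 and q* = 72.
The floor of 78 is above the equilibrium price 23, so it binds.
At p = 78: qd = 95 - 78 = 17 and qs = 5·78 - 43 = 347.
Quantity traded falls to 17. At q = 17 the demand price is 95 - 17 = 78 and the supply price is (43 + 17)/5 = 12.
Deadweight loss = ½ · (78 - 12) · (72 - 17) = ½ · 66 · 55 = 1815.

1815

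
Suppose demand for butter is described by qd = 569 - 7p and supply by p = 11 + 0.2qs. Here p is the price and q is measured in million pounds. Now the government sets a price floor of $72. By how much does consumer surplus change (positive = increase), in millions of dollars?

Rearranging supply gives qs = 5p - 55. Setting quantity demanded equal to quantity supplied, 569 - 7p = 5p - 55, gives p* = 52 and q* = 205.
The floor of 72 is above the equilibrium price 52, so it binds.
At p = 72: qd = 569 - 7·72 = 65 and qs = 5·72 - 55 = 305.
Consumer surplus without the control is ½ · (569/7 - 52) · 205 = 42025/14.
With the floor, consumers buy 65 units at 72, so CS = ½ · (569/7 - 72) · 65 = 4225/14.
Change in consumer surplus = 4225/14 - 42025/14 = -2700.

-2700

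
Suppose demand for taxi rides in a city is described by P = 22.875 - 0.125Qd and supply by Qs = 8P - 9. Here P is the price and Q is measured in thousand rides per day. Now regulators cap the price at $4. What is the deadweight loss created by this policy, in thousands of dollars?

Rearranging demand gives Qd = 183 - 8P. Without the control the market clears where 183 - 8P = 8P - 9, i.e. P* = 12 and Q* = 87.
The ceiling of 4 is below the equilibrium price 12, so it binds.
At P = 4: Qd = 183 - 8·4 = 151 and Qs = 8·4 - 9 = 23.
Quantity traded falls to 23. At Q = 23 the demand price is (183 - 23)/8 = 20 and the supply price is (9 + 23)/8 = 4.
Deadweight loss = ½ · (20 - 4) · (87 - 23) = ½ · 16 · 64 = 512.

512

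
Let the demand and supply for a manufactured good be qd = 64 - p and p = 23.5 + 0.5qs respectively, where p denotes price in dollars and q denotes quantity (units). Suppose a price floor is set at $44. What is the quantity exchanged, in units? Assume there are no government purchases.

20

Rearranging supply gives qs = 2p - 47. Setting quantity demanded equal to quantity supplied, 64 - p = 2p - 47, gives p* = 37 and q* = 27.
The floor of 44 is above the equilibrium price 37, so it binds.
At p = 44: qd = 64 - 44 = 20 and qs = 2·44 - 47 = 41.
The quantity actually transacted is the short side, demand: 20.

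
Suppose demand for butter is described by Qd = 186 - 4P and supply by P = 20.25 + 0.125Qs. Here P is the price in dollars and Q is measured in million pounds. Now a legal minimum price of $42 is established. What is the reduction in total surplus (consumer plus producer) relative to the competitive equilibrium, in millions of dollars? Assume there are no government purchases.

Rearranging supply gives Qs = 8P - 162. Equilibrium: 186 - 4P = 8P - 162, so 348 = 12P and P* = 29, Q* = 70.
Since 42 > 29, the floor is binding.
At P = 42: Qd = 186 - 4·42 = 18 and Qs = 8·42 - 162 = 174.
Quantity traded falls to 18. At Q = 18 the demand price is (186 - 18)/4 = 42 and the supply price is (162 + 18)/8 = 22.5.
Deadweight loss = ½ · (42 - 22.5) · (70 - 18) = ½ · 19.5 · 52 = 507.

507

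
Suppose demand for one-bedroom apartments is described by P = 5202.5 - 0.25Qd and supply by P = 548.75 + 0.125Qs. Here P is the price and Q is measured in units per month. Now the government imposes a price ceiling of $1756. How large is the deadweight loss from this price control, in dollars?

Rearranging demand gives Qd = 20810 - 4P; rearranging supply gives Qs = 8P - 4390. Setting quantity demanded equal to quantity supplied, 20810 - 4P = 8P - 4390, gives P* = 2100 and Q* = 12410.
The ceiling of 1756 is below the equilibrium price 2100, so it binds.
At P = 1756: Qd = 20810 - 4·1756 = 13786 and Qs = 8·1756 - 4390 = 9658.
Quantity traded falls to 9658. At Q = 9658 the demand price is (20810 - 9658)/4 = 2788 and the supply price is (4390 + 9658)/8 = 1756.
Deadweight loss = ½ · (2788 - 1756) · (12410 - 9658) = ½ · 1032 · 2752 = 1420032.

1420032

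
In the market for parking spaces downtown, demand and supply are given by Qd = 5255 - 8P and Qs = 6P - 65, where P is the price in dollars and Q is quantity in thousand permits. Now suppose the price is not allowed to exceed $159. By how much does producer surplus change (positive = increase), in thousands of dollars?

-342992

Equilibrium: 5255 - 8P = 6P - 65, so 5320 = 14P and P* = 380, Q* = 2215.
Because the ceiling (159) lies below the market-clearing price, it is binding.
At P = 159: Qd = 5255 - 8·159 = 3983 and Qs = 6·159 - 65 = 889.
Producer surplus without the control is ½ · (380 - 65/6) · 2215 = 4906225/12.
With the ceiling, producers sell 889 units at 159, so PS = ½ · (159 - 65/6) · 889 = 790321/12.
Change in producer surplus = 790321/12 - 4906225/12 = -342992.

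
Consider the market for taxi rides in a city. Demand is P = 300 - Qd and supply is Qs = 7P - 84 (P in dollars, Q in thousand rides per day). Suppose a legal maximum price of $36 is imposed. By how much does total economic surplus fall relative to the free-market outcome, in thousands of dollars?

Rearranging demand gives Qd = 300 - P. Without the control the market clears where 300 - P = 7P - 84, i.e. P* = 48 and Q* = 252.
Because the ceiling (36) lies below the market-clearing price, it is binding.
At P = 36: Qd = 300 - 36 = 264 and Qs = 7·36 - 84 = 168.
Quantity traded falls to 168. At Q = 168 the demand price is 300 - 168 = 132 and the supply price is (84 + 168)/7 = 36.
Deadweight loss = ½ · (132 - 36) · (252 - 168) = ½ · 96 · 84 = 4032.

4032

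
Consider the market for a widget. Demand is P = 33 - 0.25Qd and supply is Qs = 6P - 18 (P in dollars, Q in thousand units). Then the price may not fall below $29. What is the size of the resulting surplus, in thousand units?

140

Rearranging demand gives Qd = 132 - 4P. In a free market, 132 - 4P = 6P - 18 gives the equilibrium P* = 15, Q* = 72.
The floor of 29 is above the equilibrium price 15, so it binds.
At P = 29: Qd = 132 - 4·29 = 16 and Qs = 6·29 - 18 = 156.
Surplus = Qs - Qd = 156 - 16 = 140.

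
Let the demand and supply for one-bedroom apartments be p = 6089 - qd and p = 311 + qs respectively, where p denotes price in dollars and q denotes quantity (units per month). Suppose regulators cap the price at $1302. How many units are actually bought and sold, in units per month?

991

Rearranging demand gives qd = 6089 - p; rearranging supply gives qs = p - 311. Without the control the market clears where 6089 - p = p - 311, i.e. p* = 3200 and q* = 2889.
Because the ceiling (1302) lies below the market-clearing price, it is binding.
At p = 1302: qd = 6089 - 1302 = 4787 and qs = 1302 - 311 = 991.
The quantity actually transacted is the short side, supply: 991.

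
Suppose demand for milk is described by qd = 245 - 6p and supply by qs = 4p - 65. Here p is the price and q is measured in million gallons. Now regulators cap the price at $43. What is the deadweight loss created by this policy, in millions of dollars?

In a free market, 245 - 6p = 4p - 65 gives the equilibrium p* = 31, q* = 59.
Since 43 is above p* = 31, the ceiling does not bind and the free-market outcome prevails.
Since the control does not bind, no trades are prevented and deadweight loss is zero.

0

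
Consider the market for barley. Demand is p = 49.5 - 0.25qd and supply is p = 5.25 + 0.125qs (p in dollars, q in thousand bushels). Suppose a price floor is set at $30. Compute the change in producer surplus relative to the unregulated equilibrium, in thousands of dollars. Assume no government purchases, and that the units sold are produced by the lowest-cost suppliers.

Rearranging demand gives qd = 198 - 4p; rearranging supply gives qs = 8p - 42. Setting quantity demanded equal to quantity supplied, 198 - 4p = 8p - 42, gives p* = 20 and q* = 118.
Because the floor (30) lies above the market-clearing price, it is binding.
At p = 30: qd = 198 - 4·30 = 78 and qs = 8·30 - 42 = 198.
Producer surplus without the control is ½ · (20 - 5.25) · 118 = 870.25.
With the floor, 78 units are sold at 30. The supply price at q = 78 is 15, so PS = ½ · [(30 - 5.25) + (30 - 15)] · 78 = 1550.25.
Change in producer surplus = 1550.25 - 870.25 = 680.

680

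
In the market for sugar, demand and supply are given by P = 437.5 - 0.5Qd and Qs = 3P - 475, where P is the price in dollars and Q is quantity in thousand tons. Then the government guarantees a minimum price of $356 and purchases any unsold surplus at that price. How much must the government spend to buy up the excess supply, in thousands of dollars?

Rearranging demand gives Qd = 875 - 2P. Setting quantity demanded equal to quantity supplied, 875 - 2P = 3P - 475, gives P* = 270 and Q* = 335.
Since 356 > 270, the floor is binding.
At P = 356: Qd = 875 - 2·356 = 163 and Qs = 3·356 - 475 = 593.
Surplus = Qs - Qd = 430.
Government expenditure = surplus × support price = 430 × 356 = 153080.

153080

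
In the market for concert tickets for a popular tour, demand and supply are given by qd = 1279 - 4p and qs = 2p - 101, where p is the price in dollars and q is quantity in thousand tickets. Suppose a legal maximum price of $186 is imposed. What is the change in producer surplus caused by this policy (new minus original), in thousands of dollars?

-13860

Equilibrium: 1279 - 4p = 2p - 101, so 1380 = 6p and p* = 230, q* = 359.
The ceiling of 186 is below the equilibrium price 230, so it binds.
At p = 186: qd = 1279 - 4·186 = 535 and qs = 2·186 - 101 = 271.
Producer surplus without the control is ½ · (230 - 50.5) · 359 = 32220.25.
With the ceiling, producers sell 271 units at 186, so PS = ½ · (186 - 50.5) · 271 = 18360.25.
Change in producer surplus = 18360.25 - 32220.25 = -13860.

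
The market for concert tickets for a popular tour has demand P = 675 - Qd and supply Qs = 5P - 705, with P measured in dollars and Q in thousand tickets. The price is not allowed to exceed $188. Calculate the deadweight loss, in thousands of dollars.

Rearranging demand gives Qd = 675 - P. Setting quantity demanded equal to quantity supplied, 675 - P = 5P - 705, gives P* = 230 and Q* = 445.
The ceiling of 188 is below the equilibrium price 230, so it binds.
At P = 188: Qd = 675 - 188 = 487 and Qs = 5·188 - 705 = 235.
Quantity traded falls to 235. At Q = 235 the demand price is 675 - 235 = 440 and the supply price is (705 + 235)/5 = 188.
Deadweight loss = ½ · (440 - 188) · (445 - 235) = ½ · 252 · 210 = 26460.

26460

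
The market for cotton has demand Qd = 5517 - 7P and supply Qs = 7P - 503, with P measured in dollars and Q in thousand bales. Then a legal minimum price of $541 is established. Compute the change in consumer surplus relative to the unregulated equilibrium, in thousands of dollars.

-235153.5

Setting quantity demanded equal to quantity supplied, 5517 - 7P = 7P - 503, gives P* = 430 and Q* = 2507.
The floor of 541 is above the equilibrium price 430, so it binds.
At P = 541: Qd = 5517 - 7·541 = 1730 and Qs = 7·541 - 503 = 3284.
Consumer surplus without the control is ½ · (5517/7 - 430) · 2507 = 6285049/14.
With the floor, consumers buy 1730 units at 541, so CS = ½ · (5517/7 - 541) · 1730 = 1496450/7.
Change in consumer surplus = 1496450/7 - 6285049/14 = -235153.5.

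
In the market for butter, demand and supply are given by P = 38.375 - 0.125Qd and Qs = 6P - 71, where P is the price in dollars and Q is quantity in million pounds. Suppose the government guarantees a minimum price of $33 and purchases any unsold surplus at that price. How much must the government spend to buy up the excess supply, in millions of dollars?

2772

Rearranging demand gives Qd = 307 - 8P. Equilibrium: 307 - 8P = 6P - 71, so 378 = 14P and P* = 27, Q* = 91.
Since 33 > 27, the floor is binding.
At P = 33: Qd = 307 - 8·33 = 43 and Qs = 6·33 - 71 = 127.
Surplus = Qs - Qd = 84.
Government expenditure = surplus × support price = 84 × 33 = 2772.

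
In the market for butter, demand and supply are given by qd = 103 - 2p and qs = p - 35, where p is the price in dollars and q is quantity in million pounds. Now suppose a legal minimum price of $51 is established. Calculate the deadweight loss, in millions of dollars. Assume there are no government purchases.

Setting quantity demanded equal to quantity supplied, 103 - 2p = p - 35, gives p* = 46 and q* = 11.
The floor of 51 is above the equilibrium price 46, so it binds.
At p = 51: qd = 103 - 2·51 = 1 and qs = 51 - 35 = 16.
Quantity traded falls to 1. At q = 1 the demand price is (103 - 1)/2 = 51 and the supply price is 35 + 1 = 36.
Deadweight loss = ½ · (51 - 36) · (11 - 1) = ½ · 15 · 10 = 75.

75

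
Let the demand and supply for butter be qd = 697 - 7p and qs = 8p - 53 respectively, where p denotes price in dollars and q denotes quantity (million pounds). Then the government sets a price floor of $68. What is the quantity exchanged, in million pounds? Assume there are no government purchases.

221

Setting quantity demanded equal to quantity supplied, 697 - 7p = 8p - 53, gives p* = 50 and q* = 347.
Because the floor (68) lies above the market-clearing price, it is binding.
At p = 68: qd = 697 - 7·68 = 221 and qs = 8·68 - 53 = 491.
The quantity actually transacted is the short side, demand: 221.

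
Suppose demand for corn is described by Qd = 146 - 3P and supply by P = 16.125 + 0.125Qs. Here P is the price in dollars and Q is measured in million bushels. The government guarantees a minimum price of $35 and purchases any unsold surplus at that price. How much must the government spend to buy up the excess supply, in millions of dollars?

Rearranging supply gives Qs = 8P - 129. Setting quantity demanded equal to quantity supplied, 146 - 3P = 8P - 129, gives P* = 25 and Q* = 71.
The floor of 35 is above the equilibrium price 25, so it binds.
At P = 35: Qd = 146 - 3·35 = 41 and Qs = 8·35 - 129 = 151.
Surplus = Qs - Qd = 110.
Government expenditure = surplus × support price = 110 × 35 = 3850.

3850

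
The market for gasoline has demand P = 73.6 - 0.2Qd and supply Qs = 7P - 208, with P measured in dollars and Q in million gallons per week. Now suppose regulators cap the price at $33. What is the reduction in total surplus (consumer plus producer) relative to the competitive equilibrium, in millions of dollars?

1890

Rearranging demand gives Qd = 368 - 5P. Setting quantity demanded equal to quantity supplied, 368 - 5P = 7P - 208, gives P* = 48 and Q* = 128.
Since 33 < 48, the ceiling is binding.
At P = 33: Qd = 368 - 5·33 = 203 and Qs = 7·33 - 208 = 23.
Quantity traded falls to 23. At Q = 23 the demand price is (368 - 23)/5 = 69 and the supply price is (208 + 23)/7 = 33.
Deadweight loss = ½ · (69 - 33) · (128 - 23) = ½ · 36 · 105 = 1890.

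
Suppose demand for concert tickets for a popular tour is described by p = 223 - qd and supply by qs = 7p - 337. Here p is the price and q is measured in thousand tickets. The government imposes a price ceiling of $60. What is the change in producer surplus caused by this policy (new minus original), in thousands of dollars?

Rearranging demand gives qd = 223 - p. Equilibrium: 223 - p = 7p - 337, so 560 = 8p and p* = 70, q* = 153.
Since 60 < 70, the ceiling is binding.
At p = 60: qd = 223 - 60 = 163 and qs = 7·60 - 337 = 83.
Producer surplus without the control is ½ · (70 - 337/7) · 153 = 23409/14.
With the ceiling, producers sell 83 units at 60, so PS = ½ · (60 - 337/7) · 83 = 6889/14.
Change in producer surplus = 6889/14 - 23409/14 = -1180.

-1180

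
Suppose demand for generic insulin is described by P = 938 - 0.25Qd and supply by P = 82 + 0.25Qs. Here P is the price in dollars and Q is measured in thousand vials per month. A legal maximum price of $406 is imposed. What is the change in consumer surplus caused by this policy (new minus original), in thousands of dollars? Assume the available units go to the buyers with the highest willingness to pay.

113152

Rearranging demand gives Qd = 3752 - 4P; rearranging supply gives Qs = 4P - 328. Setting quantity demanded equal to quantity supplied, 3752 - 4P = 4P - 328, gives P* = 510 and Q* = 1712.
Since 406 < 510, the ceiling is binding.
At P = 406: Qd = 3752 - 4·406 = 2128 and Qs = 4·406 - 328 = 1296.
Consumer surplus without the control is ½ · (938 - 510) · 1712 = 366368.
With the ceiling, 1296 units are sold at 406 (assume they go to the highest-value buyers). The demand price at Q = 1296 is 614, so CS = ½ · [(938 - 406) + (614 - 406)] · 1296 = 479520.
Change in consumer surplus = 479520 - 366368 = 113152.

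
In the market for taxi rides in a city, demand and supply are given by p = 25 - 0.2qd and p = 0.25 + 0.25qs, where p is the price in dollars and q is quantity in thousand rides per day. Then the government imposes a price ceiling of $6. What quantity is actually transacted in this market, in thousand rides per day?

Rearranging demand gives qd = 125 - 5p; rearranging supply gives qs = 4p - 1. Without the control the market clears where 125 - 5p = 4p - 1, i.e. p* = 14 and q* = 55.
Since 6 < 14, the ceiling is binding.
At p = 6: qd = 125 - 5·6 = 95 and qs = 4·6 - 1 = 23.
The quantity actually transacted is the short side, supply: 23.

23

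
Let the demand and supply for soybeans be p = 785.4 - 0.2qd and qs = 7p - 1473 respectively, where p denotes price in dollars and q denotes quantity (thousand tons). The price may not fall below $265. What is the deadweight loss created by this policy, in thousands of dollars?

Rearranging demand gives qd = 3927 - 5p. Setting quantity demanded equal to quantity supplied, 3927 - 5p = 7p - 1473, gives p* = 450 and q* = 1677.
The floor of 265 is below the equilibrium price 450, so it is not binding; the market clears at p* = 450, q* = 1677.
Since the control does not bind, no trades are prevented and deadweight loss is zero.

0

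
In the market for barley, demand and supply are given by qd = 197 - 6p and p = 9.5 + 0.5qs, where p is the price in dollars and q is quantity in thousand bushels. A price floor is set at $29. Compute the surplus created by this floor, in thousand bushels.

16

Rearranging supply gives qs = 2p - 19. Setting quantity demanded equal to quantity supplied, 197 - 6p = 2p - 19, gives p* = 27 and q* = 35.
Since 29 > 27, the floor is binding.
At p = 29: qd = 197 - 6·29 = 23 and qs = 2·29 - 19 = 39.
Surplus = qs - qd = 39 - 23 = 16.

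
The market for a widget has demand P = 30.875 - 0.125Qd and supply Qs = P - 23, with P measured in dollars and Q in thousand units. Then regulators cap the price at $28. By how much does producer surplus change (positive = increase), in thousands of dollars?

-12

Rearranging demand gives Qd = 247 - 8P. Without the control the market clears where 247 - 8P = P - 23, i.e. P* = 30 and Q* = 7.
Since 28 < 30, the ceiling is binding.
At P = 28: Qd = 247 - 8·28 = 23 and Qs = 28 - 23 = 5.
Producer surplus without the control is ½ · (30 - 23) · 7 = 24.5.
With the ceiling, producers sell 5 units at 28, so PS = ½ · (28 - 23) · 5 = 12.5.
Change in producer surplus = 12.5 - 24.5 = -12.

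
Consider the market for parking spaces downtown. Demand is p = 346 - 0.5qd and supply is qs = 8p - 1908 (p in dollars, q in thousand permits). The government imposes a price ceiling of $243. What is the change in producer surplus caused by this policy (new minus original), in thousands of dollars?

Rearranging demand gives qd = 692 - 2p. In a free market, 692 - 2p = 8p - 1908 gives the equilibrium p* = 260, q* = 172.
Because the ceiling (243) lies below the market-clearing price, it is binding.
At p = 243: qd = 692 - 2·243 = 206 and qs = 8·243 - 1908 = 36.
Producer surplus without the control is ½ · (260 - 238.5) · 172 = 1849.
With the ceiling, producers sell 36 units at 243, so PS = ½ · (243 - 238.5) · 36 = 81.
Change in producer surplus = 81 - 1849 = -1768.

-1768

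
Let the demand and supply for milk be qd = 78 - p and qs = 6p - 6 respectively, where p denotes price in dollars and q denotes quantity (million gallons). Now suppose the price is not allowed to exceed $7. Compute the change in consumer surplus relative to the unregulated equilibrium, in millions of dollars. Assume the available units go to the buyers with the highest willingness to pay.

Equilibrium: 78 - p = 6p - 6, so 84 = 7p and p* = 12, q* = 66.
Because the ceiling (7) lies below the market-clearing price, it is binding.
At p = 7: qd = 78 - 7 = 71 and qs = 6·7 - 6 = 36.
Consumer surplus without the control is ½ · (78 - 12) · 66 = 2178.
With the ceiling, 36 units are sold at 7 (assume they go to the highest-value buyers). The demand price at q = 36 is 42, so CS = ½ · [(78 - 7) + (42 - 7)] · 36 = 1908.
Change in consumer surplus = 1908 - 2178 = -270.

-270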